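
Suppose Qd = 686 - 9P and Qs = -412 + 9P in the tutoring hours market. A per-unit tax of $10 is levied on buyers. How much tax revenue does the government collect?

Tax revenue = 920

Pre-tax equilibrium: P* = 61, Q* = 137.
Tax on buyers shifts demand to Qd = 686 − 9(P + 10) = 596 - 9P.
596 - 9P = -412 + 9P gives seller price Ps = 56; buyers pay Pb = 56 + 10 = 66.
New quantity: Q = 686 − 9(66) = 92.
Revenue = 10 × 92 = 920.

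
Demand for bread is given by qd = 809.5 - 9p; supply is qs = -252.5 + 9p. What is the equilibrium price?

Set qd = qs: 809.5 - 9p = -252.5 + 9p.
1062 = 18p, so p* = 59.
q* = 809.5 − 9(59) = 278.5.

p* = 59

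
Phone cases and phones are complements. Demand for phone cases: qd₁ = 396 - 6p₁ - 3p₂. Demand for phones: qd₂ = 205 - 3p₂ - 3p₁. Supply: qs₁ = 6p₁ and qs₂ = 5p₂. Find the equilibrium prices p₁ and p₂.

Market 1: 396 - 6p₁ - 3p₂ = 6p₁ → 12p₁ + 3p₂ = 396.
Market 2: 8p₂ + 3p₁ = 205.
Eliminating p₂: 8×(1) − 3×(2) gives 87p₁ = 2553, so p₁ = 851/29.
Back-substitute into (2): p₂ = (205 − 3×851/29) / 8 = 424/29.

p₁ = 851/29, p₂ = 424/29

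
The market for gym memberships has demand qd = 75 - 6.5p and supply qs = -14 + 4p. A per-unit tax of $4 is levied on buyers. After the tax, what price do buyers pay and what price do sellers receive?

Pre-tax equilibrium: p* = 178/21, q* = 418/21.
Tax on buyers shifts demand to qd = 75 − 6.5(p + 4) = 49 - 6.5p.
49 - 6.5p = -14 + 4p gives seller price ps = 6; buyers pay pb = 6 + 4 = 10.
New quantity: q = 75 − 6.5(10) = 10.

Buyers pay $10, sellers receive $6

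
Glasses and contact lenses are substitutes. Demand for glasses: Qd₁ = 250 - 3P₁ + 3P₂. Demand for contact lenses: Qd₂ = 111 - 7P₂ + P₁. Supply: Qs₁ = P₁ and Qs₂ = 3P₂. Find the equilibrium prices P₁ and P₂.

P₁ = 2833/37, P₂ = 694/37

Market 1: 250 - 3P₁ + 3P₂ = P₁ → 4P₁ - 3P₂ = 250.
Market 2: 10P₂ - P₁ = 111.
Eliminating P₂: 10×(1) + 3×(2) gives 37P₁ = 2833, so P₁ = 2833/37.
Back-substitute into (2): P₂ = (111 + 1×2833/37) / 10 = 694/37.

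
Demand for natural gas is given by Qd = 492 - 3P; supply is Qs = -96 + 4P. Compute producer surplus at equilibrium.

Equilibrium: 492 - 3P = -96 + 4P gives P* = 84, Q* = 240.
Supply starts at P = 24 (where Qs = 0).
PS = ½(84 − 24)(240) = 7200.

Producer surplus = 7200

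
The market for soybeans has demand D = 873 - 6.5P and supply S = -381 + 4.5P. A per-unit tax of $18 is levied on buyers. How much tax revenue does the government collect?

Pre-tax equilibrium: P* = 114, Q* = 132.
Tax on buyers shifts demand to D = 873 − 6.5(P + 18) = 756 - 6.5P.
756 - 6.5P = -381 + 4.5P gives seller price Ps = 1137/11; buyers pay Pb = 1137/11 + 18 = 1335/11.
New quantity: Q = 873 − 6.5(1335/11) = 1851/22.
Revenue = 18 × 1851/22 = 16659/11.

Tax revenue = 16659/11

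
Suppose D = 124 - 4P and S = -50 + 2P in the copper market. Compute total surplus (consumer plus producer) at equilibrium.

Total surplus = 24

Equilibrium: 124 - 4P = -50 + 2P gives P* = 29, Q* = 8.
Demand choke price: P = 31; supply starts at P = 25.
CS = ½(31 − 29)(8) = 8; PS = ½(29 − 25)(8) = 16.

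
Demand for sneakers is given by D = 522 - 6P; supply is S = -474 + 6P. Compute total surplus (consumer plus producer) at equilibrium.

Equilibrium: 522 - 6P = -474 + 6P gives P* = 83, Q* = 24.
Demand choke price: P = 87; supply starts at P = 79.
CS = ½(87 − 83)(24) = 48; PS = ½(83 − 79)(24) = 48.

Total surplus = 96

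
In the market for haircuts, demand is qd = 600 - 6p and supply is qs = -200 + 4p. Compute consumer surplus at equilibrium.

Consumer surplus = 1200

Equilibrium: 600 - 6p = -200 + 4p gives p* = 80, q* = 120.
Demand choke price (qd = 0): p = 100.
CS = ½(100 − 80)(120) = 1200.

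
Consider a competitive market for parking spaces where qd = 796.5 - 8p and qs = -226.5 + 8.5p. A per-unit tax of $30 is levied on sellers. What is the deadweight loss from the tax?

Deadweight loss = 20400/11

Pre-tax equilibrium: p* = 62, q* = 300.5.
Tax on sellers shifts supply to qs = -226.5 + 8.5(p − 30) = -481.5 + 8.5p.
796.5 - 8p = -481.5 + 8.5p gives buyer price pb = 852/11; sellers receive ps = 852/11 − 30 = 522/11.
New quantity: q = 796.5 − 8(852/11) = 3891/22.
DWL = ½ × 30 × (300.5 − 3891/22) = 20400/11.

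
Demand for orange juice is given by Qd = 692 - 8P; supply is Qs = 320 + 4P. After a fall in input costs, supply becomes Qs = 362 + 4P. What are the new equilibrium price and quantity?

P' = 27.5, Q' = 472

Original equilibrium: P* = 31, Q* = 444.
New equilibrium: 692 - 8P = 362 + 4P, so 330 = 12P and P' = 27.5; Q' = 692 − 8(27.5) = 472.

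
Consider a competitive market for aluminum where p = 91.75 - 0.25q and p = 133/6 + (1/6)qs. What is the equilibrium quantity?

q* = 167

Set the two price expressions equal: 91.75 - 0.25q = 133/6 + (1/6)q.
835/12 = (5/12)q, so q* = 167.
p* = 91.75 − (0.25)(167) = 50.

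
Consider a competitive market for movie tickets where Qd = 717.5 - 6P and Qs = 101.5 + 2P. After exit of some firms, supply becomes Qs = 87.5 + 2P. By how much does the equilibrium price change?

Original equilibrium: P* = 77, Q* = 255.5.
New equilibrium: 717.5 - 6P = 87.5 + 2P, so 630 = 8P and P' = 78.75; Q' = 717.5 − 6(78.75) = 245.
Change in price: 78.75 − 77 = 1.75.

ΔP = 1.75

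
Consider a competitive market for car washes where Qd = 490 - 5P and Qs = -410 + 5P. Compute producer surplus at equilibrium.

Producer surplus = 160

Equilibrium: 490 - 5P = -410 + 5P gives P* = 90, Q* = 40.
Supply starts at P = 82 (where Qs = 0).
PS = ½(90 − 82)(40) = 160.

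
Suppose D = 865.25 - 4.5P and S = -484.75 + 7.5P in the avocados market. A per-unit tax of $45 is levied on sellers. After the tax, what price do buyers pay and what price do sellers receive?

Buyers pay $140.625, sellers receive $95.625

Pre-tax equilibrium: P* = 112.5, Q* = 359.
Tax on sellers shifts supply to S = -484.75 + 7.5(P − 45) = -822.25 + 7.5P.
865.25 - 4.5P = -822.25 + 7.5P gives buyer price Pb = 140.625; sellers receive Ps = 140.625 − 45 = 95.625.
New quantity: Q = 865.25 − 4.5(140.625) = 232.4375.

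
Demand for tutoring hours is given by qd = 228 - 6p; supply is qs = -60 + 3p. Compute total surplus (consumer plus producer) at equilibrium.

Total surplus = 324

Equilibrium: 228 - 6p = -60 + 3p gives p* = 32, q* = 36.
Demand choke price: p = 38; supply starts at p = 20.
CS = ½(38 − 32)(36) = 108; PS = ½(32 − 20)(36) = 216.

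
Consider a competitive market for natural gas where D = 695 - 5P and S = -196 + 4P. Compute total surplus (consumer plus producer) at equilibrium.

Total surplus = 9000

Equilibrium: 695 - 5P = -196 + 4P gives P* = 99, Q* = 200.
Demand choke price: P = 139; supply starts at P = 49.
CS = ½(139 − 99)(200) = 4000; PS = ½(99 − 49)(200) = 5000.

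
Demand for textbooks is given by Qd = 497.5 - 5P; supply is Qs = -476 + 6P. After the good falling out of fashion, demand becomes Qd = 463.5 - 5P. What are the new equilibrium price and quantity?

P' = 1879/22, Q' = 401/11

Original equilibrium: P* = 88.5, Q* = 55.
New equilibrium: 463.5 - 5P = -476 + 6P, so 939.5 = 11P and P' = 1879/22; Q' = 463.5 − 5(1879/22) = 401/11.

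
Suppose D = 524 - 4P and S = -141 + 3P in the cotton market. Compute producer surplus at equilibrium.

Equilibrium: 524 - 4P = -141 + 3P gives P* = 95, Q* = 144.
Supply starts at P = 47 (where S = 0).
PS = ½(95 − 47)(144) = 3456.

Producer surplus = 3456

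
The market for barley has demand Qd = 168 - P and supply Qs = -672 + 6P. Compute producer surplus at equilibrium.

Equilibrium: 168 - P = -672 + 6P gives P* = 120, Q* = 48.
Supply starts at P = 112 (where Qs = 0).
PS = ½(120 − 112)(48) = 192.

Producer surplus = 192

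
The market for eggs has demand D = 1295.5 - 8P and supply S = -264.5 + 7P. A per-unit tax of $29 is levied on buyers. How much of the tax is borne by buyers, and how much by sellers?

Buyers bear 203/15, sellers bear 232/15

Pre-tax equilibrium: P* = 104, Q* = 463.5.
Tax on buyers shifts demand to D = 1295.5 − 8(P + 29) = 1063.5 - 8P.
1063.5 - 8P = -264.5 + 7P gives seller price Ps = 1328/15; buyers pay Pb = 1328/15 + 29 = 1763/15.
New quantity: Q = 1295.5 − 8(1763/15) = 10657/30.
Buyer burden = 1763/15 − 104 = 203/15; seller burden = 104 − 1328/15 = 232/15.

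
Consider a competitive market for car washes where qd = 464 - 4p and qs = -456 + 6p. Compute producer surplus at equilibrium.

Equilibrium: 464 - 4p = -456 + 6p gives p* = 92, q* = 96.
Supply starts at p = 76 (where qs = 0).
PS = ½(92 − 76)(96) = 768.

Producer surplus = 768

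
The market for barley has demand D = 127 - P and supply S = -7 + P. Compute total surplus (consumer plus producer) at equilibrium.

Total surplus = 3600

Equilibrium: 127 - P = -7 + P gives P* = 67, Q* = 60.
Demand choke price: P = 127; supply starts at P = 7.
CS = ½(127 − 67)(60) = 1800; PS = ½(67 − 7)(60) = 1800.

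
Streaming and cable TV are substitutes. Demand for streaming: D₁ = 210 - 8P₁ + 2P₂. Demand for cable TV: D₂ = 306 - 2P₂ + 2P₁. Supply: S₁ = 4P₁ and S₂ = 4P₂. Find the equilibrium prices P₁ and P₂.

P₁ = 468/17, P₂ = 1023/17

Market 1: 210 - 8P₁ + 2P₂ = 4P₁ → 12P₁ - 2P₂ = 210.
Market 2: 6P₂ - 2P₁ = 306.
Eliminating P₂: 6×(1) + 2×(2) gives 68P₁ = 1872, so P₁ = 468/17.
Back-substitute into (2): P₂ = (306 + 2×468/17) / 6 = 1023/17.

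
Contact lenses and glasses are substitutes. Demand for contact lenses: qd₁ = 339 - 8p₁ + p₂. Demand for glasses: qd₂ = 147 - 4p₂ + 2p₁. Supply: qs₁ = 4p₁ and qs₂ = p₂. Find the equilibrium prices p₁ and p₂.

Market 1: 339 - 8p₁ + p₂ = 4p₁ → 12p₁ - p₂ = 339.
Market 2: 5p₂ - 2p₁ = 147.
Eliminating p₂: 5×(1) + 1×(2) gives 58p₁ = 1842, so p₁ = 921/29.
Back-substitute into (2): p₂ = (147 + 2×921/29) / 5 = 1221/29.

p₁ = 921/29, p₂ = 1221/29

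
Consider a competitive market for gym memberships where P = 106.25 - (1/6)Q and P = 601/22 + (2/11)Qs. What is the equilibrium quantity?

Q* = 226.5

Set the two price expressions equal: 106.25 - (1/6)Q = 601/22 + (2/11)Q.
3473/44 = (23/66)Q, so Q* = 226.5.
P* = 106.25 − (1/6)(226.5) = 68.5.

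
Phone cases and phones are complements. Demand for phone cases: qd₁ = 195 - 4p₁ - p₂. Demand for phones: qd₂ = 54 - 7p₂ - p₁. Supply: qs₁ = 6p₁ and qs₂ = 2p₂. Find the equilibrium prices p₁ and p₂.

Market 1: 195 - 4p₁ - p₂ = 6p₁ → 10p₁ + p₂ = 195.
Market 2: 9p₂ + p₁ = 54.
Eliminating p₂: 9×(1) − 1×(2) gives 89p₁ = 1701, so p₁ = 1701/89.
Back-substitute into (2): p₂ = (54 − 1×1701/89) / 9 = 345/89.

p₁ = 1701/89, p₂ = 345/89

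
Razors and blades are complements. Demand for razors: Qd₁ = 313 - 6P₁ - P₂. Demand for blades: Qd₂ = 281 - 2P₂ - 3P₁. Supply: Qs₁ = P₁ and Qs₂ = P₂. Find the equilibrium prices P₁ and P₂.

Market 1: 313 - 6P₁ - P₂ = P₁ → 7P₁ + P₂ = 313.
Market 2: 3P₂ + 3P₁ = 281.
Eliminating P₂: 3×(1) − 1×(2) gives 18P₁ = 658, so P₁ = 329/9.
Back-substitute into (2): P₂ = (281 − 3×329/9) / 3 = 514/9.

P₁ = 329/9, P₂ = 514/9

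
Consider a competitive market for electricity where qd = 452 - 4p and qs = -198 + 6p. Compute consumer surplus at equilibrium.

Equilibrium: 452 - 4p = -198 + 6p gives p* = 65, q* = 192.
Demand choke price (qd = 0): p = 113.
CS = ½(113 − 65)(192) = 4608.

Consumer surplus = 4608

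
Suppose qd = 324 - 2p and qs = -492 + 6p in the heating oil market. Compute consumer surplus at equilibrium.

Equilibrium: 324 - 2p = -492 + 6p gives p* = 102, q* = 120.
Demand choke price (qd = 0): p = 162.
CS = ½(162 − 102)(120) = 3600.

Consumer surplus = 3600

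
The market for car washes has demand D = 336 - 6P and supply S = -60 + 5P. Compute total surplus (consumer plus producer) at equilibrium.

Total surplus = 2640

Equilibrium: 336 - 6P = -60 + 5P gives P* = 36, Q* = 120.
Demand choke price: P = 56; supply starts at P = 12.
CS = ½(56 − 36)(120) = 1200; PS = ½(36 − 12)(120) = 1440.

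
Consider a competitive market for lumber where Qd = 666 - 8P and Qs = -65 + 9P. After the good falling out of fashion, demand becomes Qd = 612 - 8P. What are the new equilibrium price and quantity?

Original equilibrium: P* = 43, Q* = 322.
New equilibrium: 612 - 8P = -65 + 9P, so 677 = 17P and P' = 677/17; Q' = 612 − 8(677/17) = 4988/17.

P' = 677/17, Q' = 4988/17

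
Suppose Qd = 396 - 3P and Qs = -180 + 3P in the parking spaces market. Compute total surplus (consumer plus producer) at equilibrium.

Equilibrium: 396 - 3P = -180 + 3P gives P* = 96, Q* = 108.
Demand choke price: P = 132; supply starts at P = 60.
CS = ½(132 − 96)(108) = 1944; PS = ½(96 − 60)(108) = 1944.

Total surplus = 3888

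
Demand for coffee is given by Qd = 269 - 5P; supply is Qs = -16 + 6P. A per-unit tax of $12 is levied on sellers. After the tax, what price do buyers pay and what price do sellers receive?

Pre-tax equilibrium: P* = 285/11, Q* = 1534/11.
Tax on sellers shifts supply to Qs = -16 + 6(P − 12) = -88 + 6P.
269 - 5P = -88 + 6P gives buyer price Pb = 357/11; sellers receive Ps = 357/11 − 12 = 225/11.
New quantity: Q = 269 − 5(357/11) = 1174/11.

Buyers pay 357/11, sellers receive 225/11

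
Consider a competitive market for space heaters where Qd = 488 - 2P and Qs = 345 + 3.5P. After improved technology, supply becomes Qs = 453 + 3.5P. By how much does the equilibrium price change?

ΔP = -216/11

Original equilibrium: P* = 26, Q* = 436.
New equilibrium: 488 - 2P = 453 + 3.5P, so 35 = 5.5P and P' = 70/11; Q' = 488 − 2(70/11) = 5228/11.
Change in price: 70/11 − 26 = -216/11.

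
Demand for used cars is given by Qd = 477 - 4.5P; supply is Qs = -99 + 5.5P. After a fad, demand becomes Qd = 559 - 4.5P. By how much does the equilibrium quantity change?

ΔQ = 45.1

Original equilibrium: P* = 57.6, Q* = 217.8.
New equilibrium: 559 - 4.5P = -99 + 5.5P, so 658 = 10P and P' = 65.8; Q' = 559 − 4.5(65.8) = 262.9.
Change in quantity: 262.9 − 217.8 = 45.1.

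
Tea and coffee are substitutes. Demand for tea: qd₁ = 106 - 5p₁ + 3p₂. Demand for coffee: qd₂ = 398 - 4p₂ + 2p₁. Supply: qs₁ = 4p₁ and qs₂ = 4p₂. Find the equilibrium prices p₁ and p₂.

Market 1: 106 - 5p₁ + 3p₂ = 4p₁ → 9p₁ - 3p₂ = 106.
Market 2: 8p₂ - 2p₁ = 398.
Eliminating p₂: 8×(1) + 3×(2) gives 66p₁ = 2042, so p₁ = 1021/33.
Back-substitute into (2): p₂ = (398 + 2×1021/33) / 8 = 1897/33.

p₁ = 1021/33, p₂ = 1897/33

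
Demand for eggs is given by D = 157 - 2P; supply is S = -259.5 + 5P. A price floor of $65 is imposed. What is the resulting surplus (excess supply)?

Surplus = 38.5

Equilibrium price would be P* = 59.5, so the floor at 65 binds.
At P = 65: D = 27, S = 65.5.
Surplus = 65.5 − 27 = 38.5.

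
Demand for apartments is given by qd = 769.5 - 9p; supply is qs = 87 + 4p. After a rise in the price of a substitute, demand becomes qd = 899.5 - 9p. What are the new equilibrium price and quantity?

p' = 62.5, q' = 337

Original equilibrium: p* = 52.5, q* = 297.
New equilibrium: 899.5 - 9p = 87 + 4p, so 812.5 = 13p and p' = 62.5; q' = 899.5 − 9(62.5) = 337.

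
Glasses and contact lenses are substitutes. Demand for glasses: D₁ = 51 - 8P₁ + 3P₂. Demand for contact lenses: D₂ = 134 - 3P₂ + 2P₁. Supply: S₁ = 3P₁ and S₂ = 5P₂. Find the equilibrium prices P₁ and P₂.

Market 1: 51 - 8P₁ + 3P₂ = 3P₁ → 11P₁ - 3P₂ = 51.
Market 2: 8P₂ - 2P₁ = 134.
Eliminating P₂: 8×(1) + 3×(2) gives 82P₁ = 810, so P₁ = 405/41.
Back-substitute into (2): P₂ = (134 + 2×405/41) / 8 = 788/41.

P₁ = 405/41, P₂ = 788/41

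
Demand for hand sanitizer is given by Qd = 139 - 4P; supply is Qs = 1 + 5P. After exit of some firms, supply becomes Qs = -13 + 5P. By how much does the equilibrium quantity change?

Original equilibrium: P* = 46/3, Q* = 233/3.
New equilibrium: 139 - 4P = -13 + 5P, so 152 = 9P and P' = 152/9; Q' = 139 − 4(152/9) = 643/9.
Change in quantity: 643/9 − 233/3 = -56/9.

ΔQ = -56/9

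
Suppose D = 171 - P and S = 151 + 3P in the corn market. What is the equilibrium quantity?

Q* = 166

Set D = S: 171 - P = 151 + 3P.
20 = 4P, so P* = 5.
Q* = 171 − 1(5) = 166.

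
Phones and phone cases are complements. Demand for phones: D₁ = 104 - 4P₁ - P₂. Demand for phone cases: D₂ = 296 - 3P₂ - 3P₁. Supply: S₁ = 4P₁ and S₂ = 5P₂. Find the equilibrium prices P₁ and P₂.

Market 1: 104 - 4P₁ - P₂ = 4P₁ → 8P₁ + P₂ = 104.
Market 2: 8P₂ + 3P₁ = 296.
Eliminating P₂: 8×(1) − 1×(2) gives 61P₁ = 536, so P₁ = 536/61.
Back-substitute into (2): P₂ = (296 − 3×536/61) / 8 = 2056/61.

P₁ = 536/61, P₂ = 2056/61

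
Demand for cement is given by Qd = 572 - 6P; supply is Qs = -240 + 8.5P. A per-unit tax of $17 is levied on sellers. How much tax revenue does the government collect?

Pre-tax equilibrium: P* = 56, Q* = 236.
Tax on sellers shifts supply to Qs = -240 + 8.5(P − 17) = -384.5 + 8.5P.
572 - 6P = -384.5 + 8.5P gives buyer price Pb = 1913/29; sellers receive Ps = 1913/29 − 17 = 1420/29.
New quantity: Q = 572 − 6(1913/29) = 5110/29.
Revenue = 17 × 5110/29 = 86870/29.

Tax revenue = 86870/29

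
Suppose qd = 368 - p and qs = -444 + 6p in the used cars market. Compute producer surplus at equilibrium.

Producer surplus = 5292

Equilibrium: 368 - p = -444 + 6p gives p* = 116, q* = 252.
Supply starts at p = 74 (where qs = 0).
PS = ½(116 − 74)(252) = 5292.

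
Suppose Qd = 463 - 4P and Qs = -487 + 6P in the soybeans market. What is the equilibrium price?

P* = 95

Set Qd = Qs: 463 - 4P = -487 + 6P.
950 = 10P, so P* = 95.
Q* = 463 − 4(95) = 83.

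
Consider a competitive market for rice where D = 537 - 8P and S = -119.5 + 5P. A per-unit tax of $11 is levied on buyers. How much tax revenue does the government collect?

Pre-tax equilibrium: P* = 50.5, Q* = 133.
Tax on buyers shifts demand to D = 537 − 8(P + 11) = 449 - 8P.
449 - 8P = -119.5 + 5P gives seller price Ps = 1137/26; buyers pay Pb = 1137/26 + 11 = 1423/26.
New quantity: Q = 537 − 8(1423/26) = 1289/13.
Revenue = 11 × 1289/13 = 14179/13.

Tax revenue = 14179/13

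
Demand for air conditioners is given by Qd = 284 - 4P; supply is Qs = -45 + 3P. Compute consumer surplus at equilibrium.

Consumer surplus = 1152

Equilibrium: 284 - 4P = -45 + 3P gives P* = 47, Q* = 96.
Demand choke price (Qd = 0): P = 71.
CS = ½(71 − 47)(96) = 1152.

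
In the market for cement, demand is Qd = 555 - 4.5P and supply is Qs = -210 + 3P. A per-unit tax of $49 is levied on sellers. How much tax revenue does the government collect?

Pre-tax equilibrium: P* = 102, Q* = 96.
Tax on sellers shifts supply to Qs = -210 + 3(P − 49) = -357 + 3P.
555 - 4.5P = -357 + 3P gives buyer price Pb = 121.6; sellers receive Ps = 121.6 − 49 = 72.6.
New quantity: Q = 555 − 4.5(121.6) = 7.8.
Revenue = 49 × 7.8 = 382.2.

Tax revenue = 382.2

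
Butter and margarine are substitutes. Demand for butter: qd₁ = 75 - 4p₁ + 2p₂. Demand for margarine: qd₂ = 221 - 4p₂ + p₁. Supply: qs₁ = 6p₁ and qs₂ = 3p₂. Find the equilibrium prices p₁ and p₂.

p₁ = 967/68, p₂ = 2285/68

Market 1: 75 - 4p₁ + 2p₂ = 6p₁ → 10p₁ - 2p₂ = 75.
Market 2: 7p₂ - p₁ = 221.
Eliminating p₂: 7×(1) + 2×(2) gives 68p₁ = 967, so p₁ = 967/68.
Back-substitute into (2): p₂ = (221 + 1×967/68) / 7 = 2285/68.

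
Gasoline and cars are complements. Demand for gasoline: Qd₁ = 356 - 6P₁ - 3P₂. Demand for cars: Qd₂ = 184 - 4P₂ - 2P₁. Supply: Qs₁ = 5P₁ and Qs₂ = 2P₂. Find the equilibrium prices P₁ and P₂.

P₁ = 26.4, P₂ = 328/15

Market 1: 356 - 6P₁ - 3P₂ = 5P₁ → 11P₁ + 3P₂ = 356.
Market 2: 6P₂ + 2P₁ = 184.
Eliminating P₂: 6×(1) − 3×(2) gives 60P₁ = 1584, so P₁ = 26.4.
Back-substitute into (2): P₂ = (184 − 2×26.4) / 6 = 328/15.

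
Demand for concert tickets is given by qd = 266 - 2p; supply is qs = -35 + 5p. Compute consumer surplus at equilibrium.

Consumer surplus = 8100

Equilibrium: 266 - 2p = -35 + 5p gives p* = 43, q* = 180.
Demand choke price (qd = 0): p = 133.
CS = ½(133 − 43)(180) = 8100.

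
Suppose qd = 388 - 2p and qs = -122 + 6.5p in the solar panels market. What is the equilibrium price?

p* = 60

Set qd = qs: 388 - 2p = -122 + 6.5p.
510 = 8.5p, so p* = 60.
q* = 388 − 2(60) = 268.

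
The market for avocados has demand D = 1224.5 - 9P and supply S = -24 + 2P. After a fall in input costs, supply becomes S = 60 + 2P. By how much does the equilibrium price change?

ΔP = -84/11

Original equilibrium: P* = 113.5, Q* = 203.
New equilibrium: 1224.5 - 9P = 60 + 2P, so 1164.5 = 11P and P' = 2329/22; Q' = 1224.5 − 9(2329/22) = 2989/11.
Change in price: 2329/22 − 113.5 = -84/11.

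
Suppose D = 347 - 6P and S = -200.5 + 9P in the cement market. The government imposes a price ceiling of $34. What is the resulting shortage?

Shortage = 37.5

Equilibrium price would be P* = 36.5, so the ceiling at 34 binds.
At P = 34: D = 347 − 6(34) = 143, S = -200.5 + 9(34) = 105.5.
Shortage = 143 − 105.5 = 37.5.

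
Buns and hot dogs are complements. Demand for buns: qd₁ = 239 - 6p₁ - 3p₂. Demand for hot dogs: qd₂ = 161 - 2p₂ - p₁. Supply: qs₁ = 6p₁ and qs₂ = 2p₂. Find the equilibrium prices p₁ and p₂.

p₁ = 473/45, p₂ = 1693/45

Market 1: 239 - 6p₁ - 3p₂ = 6p₁ → 12p₁ + 3p₂ = 239.
Market 2: 4p₂ + p₁ = 161.
Eliminating p₂: 4×(1) − 3×(2) gives 45p₁ = 473, so p₁ = 473/45.
Back-substitute into (2): p₂ = (161 − 1×473/45) / 4 = 1693/45.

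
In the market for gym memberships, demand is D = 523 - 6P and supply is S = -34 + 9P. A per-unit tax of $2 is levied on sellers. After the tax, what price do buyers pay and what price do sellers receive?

Pre-tax equilibrium: P* = 557/15, Q* = 300.2.
Tax on sellers shifts supply to S = -34 + 9(P − 2) = -52 + 9P.
523 - 6P = -52 + 9P gives buyer price Pb = 115/3; sellers receive Ps = 115/3 − 2 = 109/3.
New quantity: Q = 523 − 6(115/3) = 293.

Buyers pay 115/3, sellers receive 109/3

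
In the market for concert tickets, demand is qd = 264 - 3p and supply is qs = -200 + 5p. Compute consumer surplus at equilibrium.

Consumer surplus = 1350

Equilibrium: 264 - 3p = -200 + 5p gives p* = 58, q* = 90.
Demand choke price (qd = 0): p = 88.
CS = ½(88 − 58)(90) = 1350.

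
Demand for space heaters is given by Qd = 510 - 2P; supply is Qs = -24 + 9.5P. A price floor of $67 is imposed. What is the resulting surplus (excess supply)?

Equilibrium price would be P* = 1068/23, so the floor at 67 binds.
At P = 67: Qd = 376, Qs = 612.5.
Surplus = 612.5 − 376 = 236.5.

Surplus = 236.5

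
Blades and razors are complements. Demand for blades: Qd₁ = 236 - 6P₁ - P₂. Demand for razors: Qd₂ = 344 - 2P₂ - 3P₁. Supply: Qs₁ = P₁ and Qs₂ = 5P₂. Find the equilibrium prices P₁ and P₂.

Market 1: 236 - 6P₁ - P₂ = P₁ → 7P₁ + P₂ = 236.
Market 2: 7P₂ + 3P₁ = 344.
Eliminating P₂: 7×(1) − 1×(2) gives 46P₁ = 1308, so P₁ = 654/23.
Back-substitute into (2): P₂ = (344 − 3×654/23) / 7 = 850/23.

P₁ = 654/23, P₂ = 850/23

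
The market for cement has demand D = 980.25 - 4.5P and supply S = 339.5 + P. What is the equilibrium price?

Set D = S: 980.25 - 4.5P = 339.5 + P.
640.75 = 5.5P, so P* = 116.5.
Q* = 980.25 − 4.5(116.5) = 456.

P* = 116.5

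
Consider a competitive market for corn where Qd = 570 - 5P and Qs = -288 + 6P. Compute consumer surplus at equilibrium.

Consumer surplus = 3240

Equilibrium: 570 - 5P = -288 + 6P gives P* = 78, Q* = 180.
Demand choke price (Qd = 0): P = 114.
CS = ½(114 − 78)(180) = 3240.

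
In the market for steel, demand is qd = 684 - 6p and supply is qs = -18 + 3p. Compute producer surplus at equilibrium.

Equilibrium: 684 - 6p = -18 + 3p gives p* = 78, q* = 216.
Supply starts at p = 6 (where qs = 0).
PS = ½(78 − 6)(216) = 7776.

Producer surplus = 7776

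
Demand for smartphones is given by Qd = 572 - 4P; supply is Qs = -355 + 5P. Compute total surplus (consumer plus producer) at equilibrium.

Total surplus = 5760

Equilibrium: 572 - 4P = -355 + 5P gives P* = 103, Q* = 160.
Demand choke price: P = 143; supply starts at P = 71.
CS = ½(143 − 103)(160) = 3200; PS = ½(103 − 71)(160) = 2560.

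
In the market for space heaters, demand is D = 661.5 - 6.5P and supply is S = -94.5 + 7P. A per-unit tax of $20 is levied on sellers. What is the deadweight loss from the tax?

Deadweight loss = 18200/27

Pre-tax equilibrium: P* = 56, Q* = 297.5.
Tax on sellers shifts supply to S = -94.5 + 7(P − 20) = -234.5 + 7P.
661.5 - 6.5P = -234.5 + 7P gives buyer price Pb = 1792/27; sellers receive Ps = 1792/27 − 20 = 1252/27.
New quantity: Q = 661.5 − 6.5(1792/27) = 12425/54.
DWL = ½ × 20 × (297.5 − 12425/54) = 18200/27.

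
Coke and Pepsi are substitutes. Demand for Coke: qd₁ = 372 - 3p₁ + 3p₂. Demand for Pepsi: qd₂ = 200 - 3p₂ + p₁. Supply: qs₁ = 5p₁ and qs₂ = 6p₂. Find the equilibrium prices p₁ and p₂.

Market 1: 372 - 3p₁ + 3p₂ = 5p₁ → 8p₁ - 3p₂ = 372.
Market 2: 9p₂ - p₁ = 200.
Eliminating p₂: 9×(1) + 3×(2) gives 69p₁ = 3948, so p₁ = 1316/23.
Back-substitute into (2): p₂ = (200 + 1×1316/23) / 9 = 1972/69.

p₁ = 1316/23, p₂ = 1972/69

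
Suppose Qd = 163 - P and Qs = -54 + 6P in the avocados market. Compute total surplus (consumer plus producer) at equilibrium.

Total surplus = 10164

Equilibrium: 163 - P = -54 + 6P gives P* = 31, Q* = 132.
Demand choke price: P = 163; supply starts at P = 9.
CS = ½(163 − 31)(132) = 8712; PS = ½(31 − 9)(132) = 1452.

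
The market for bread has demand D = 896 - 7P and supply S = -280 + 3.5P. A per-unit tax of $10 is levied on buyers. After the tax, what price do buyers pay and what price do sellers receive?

Buyers pay 346/3, sellers receive 316/3

Pre-tax equilibrium: P* = 112, Q* = 112.
Tax on buyers shifts demand to D = 896 − 7(P + 10) = 826 - 7P.
826 - 7P = -280 + 3.5P gives seller price Ps = 316/3; buyers pay Pb = 316/3 + 10 = 346/3.
New quantity: Q = 896 − 7(346/3) = 266/3.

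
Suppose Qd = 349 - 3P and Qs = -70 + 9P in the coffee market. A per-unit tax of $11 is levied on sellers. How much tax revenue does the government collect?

Tax revenue = 2414.5

Pre-tax equilibrium: P* = 419/12, Q* = 244.25.
Tax on sellers shifts supply to Qs = -70 + 9(P − 11) = -169 + 9P.
349 - 3P = -169 + 9P gives buyer price Pb = 259/6; sellers receive Ps = 259/6 − 11 = 193/6.
New quantity: Q = 349 − 3(259/6) = 219.5.
Revenue = 11 × 219.5 = 2414.5.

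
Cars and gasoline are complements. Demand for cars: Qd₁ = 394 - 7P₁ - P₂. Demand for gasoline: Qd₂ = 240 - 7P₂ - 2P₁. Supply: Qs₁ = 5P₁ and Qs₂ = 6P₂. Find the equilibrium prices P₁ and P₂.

P₁ = 2441/77, P₂ = 1046/77

Market 1: 394 - 7P₁ - P₂ = 5P₁ → 12P₁ + P₂ = 394.
Market 2: 13P₂ + 2P₁ = 240.
Eliminating P₂: 13×(1) − 1×(2) gives 154P₁ = 4882, so P₁ = 2441/77.
Back-substitute into (2): P₂ = (240 − 2×2441/77) / 13 = 1046/77.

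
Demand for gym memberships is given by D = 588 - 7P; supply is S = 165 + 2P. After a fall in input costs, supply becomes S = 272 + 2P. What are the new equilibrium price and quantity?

Original equilibrium: P* = 47, Q* = 259.
New equilibrium: 588 - 7P = 272 + 2P, so 316 = 9P and P' = 316/9; Q' = 588 − 7(316/9) = 3080/9.

P' = 316/9, Q' = 3080/9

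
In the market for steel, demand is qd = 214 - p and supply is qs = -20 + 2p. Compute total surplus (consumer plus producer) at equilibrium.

Total surplus = 13872

Equilibrium: 214 - p = -20 + 2p gives p* = 78, q* = 136.
Demand choke price: p = 214; supply starts at p = 10.
CS = ½(214 − 78)(136) = 9248; PS = ½(78 − 10)(136) = 4624.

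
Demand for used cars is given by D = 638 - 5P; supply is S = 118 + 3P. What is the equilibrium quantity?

Q* = 313

Set D = S: 638 - 5P = 118 + 3P.
520 = 8P, so P* = 65.
Q* = 638 − 5(65) = 313.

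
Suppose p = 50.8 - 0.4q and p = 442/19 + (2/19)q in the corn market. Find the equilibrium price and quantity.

p* = 29, q* = 54.5

Set the two price expressions equal: 50.8 - 0.4q = 442/19 + (2/19)q.
2616/95 = (48/95)q, so q* = 54.5.
p* = 50.8 − (0.4)(54.5) = 29.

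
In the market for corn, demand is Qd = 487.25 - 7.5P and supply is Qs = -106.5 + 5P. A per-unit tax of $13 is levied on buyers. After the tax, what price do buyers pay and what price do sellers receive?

Pre-tax equilibrium: P* = 47.5, Q* = 131.
Tax on buyers shifts demand to Qd = 487.25 − 7.5(P + 13) = 389.75 - 7.5P.
389.75 - 7.5P = -106.5 + 5P gives seller price Ps = 39.7; buyers pay Pb = 39.7 + 13 = 52.7.
New quantity: Q = 487.25 − 7.5(52.7) = 92.

Buyers pay $52.7, sellers receive $39.7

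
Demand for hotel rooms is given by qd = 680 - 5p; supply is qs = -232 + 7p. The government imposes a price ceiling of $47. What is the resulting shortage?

Shortage = 348

Equilibrium price would be p* = 76, so the ceiling at 47 binds.
At p = 47: qd = 680 − 5(47) = 445, qs = -232 + 7(47) = 97.
Shortage = 445 − 97 = 348.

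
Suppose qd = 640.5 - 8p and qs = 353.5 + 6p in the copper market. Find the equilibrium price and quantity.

Set qd = qs: 640.5 - 8p = 353.5 + 6p.
287 = 14p, so p* = 20.5.
q* = 640.5 − 8(20.5) = 476.5.

p* = 20.5, q* = 476.5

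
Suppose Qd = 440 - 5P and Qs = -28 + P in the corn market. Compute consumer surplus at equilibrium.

Equilibrium: 440 - 5P = -28 + P gives P* = 78, Q* = 50.
Demand choke price (Qd = 0): P = 88.
CS = ½(88 − 78)(50) = 250.

Consumer surplus = 250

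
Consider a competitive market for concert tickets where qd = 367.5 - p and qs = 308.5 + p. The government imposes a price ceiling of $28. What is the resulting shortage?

Shortage = 3

Equilibrium price would be p* = 29.5, so the ceiling at 28 binds.
At p = 28: qd = 367.5 − 1(28) = 339.5, qs = 308.5 + 1(28) = 336.5.
Shortage = 339.5 − 336.5 = 3.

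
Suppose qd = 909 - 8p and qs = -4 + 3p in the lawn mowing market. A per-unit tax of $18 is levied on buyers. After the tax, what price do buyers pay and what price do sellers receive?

Pre-tax equilibrium: p* = 83, q* = 245.
Tax on buyers shifts demand to qd = 909 − 8(p + 18) = 765 - 8p.
765 - 8p = -4 + 3p gives seller price ps = 769/11; buyers pay pb = 769/11 + 18 = 967/11.
New quantity: q = 909 − 8(967/11) = 2263/11.

Buyers pay 967/11, sellers receive 769/11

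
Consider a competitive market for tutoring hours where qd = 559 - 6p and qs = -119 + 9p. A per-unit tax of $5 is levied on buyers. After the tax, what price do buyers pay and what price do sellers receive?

Pre-tax equilibrium: p* = 45.2, q* = 287.8.
Tax on buyers shifts demand to qd = 559 − 6(p + 5) = 529 - 6p.
529 - 6p = -119 + 9p gives seller price ps = 43.2; buyers pay pb = 43.2 + 5 = 48.2.
New quantity: q = 559 − 6(48.2) = 269.8.

Buyers pay $48.2, sellers receive $43.2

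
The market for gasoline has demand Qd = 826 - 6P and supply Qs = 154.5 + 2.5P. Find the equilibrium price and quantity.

P* = 79, Q* = 352

Set Qd = Qs: 826 - 6P = 154.5 + 2.5P.
671.5 = 8.5P, so P* = 79.
Q* = 826 − 6(79) = 352.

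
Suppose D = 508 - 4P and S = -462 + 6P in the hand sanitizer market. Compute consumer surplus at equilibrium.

Consumer surplus = 1800

Equilibrium: 508 - 4P = -462 + 6P gives P* = 97, Q* = 120.
Demand choke price (D = 0): P = 127.
CS = ½(127 − 97)(120) = 1800.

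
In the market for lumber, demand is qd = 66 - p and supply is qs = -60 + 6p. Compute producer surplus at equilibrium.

Equilibrium: 66 - p = -60 + 6p gives p* = 18, q* = 48.
Supply starts at p = 10 (where qs = 0).
PS = ½(18 − 10)(48) = 192.

Producer surplus = 192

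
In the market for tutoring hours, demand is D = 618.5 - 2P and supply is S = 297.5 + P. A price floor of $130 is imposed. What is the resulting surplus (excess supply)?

Equilibrium price would be P* = 107, so the floor at 130 binds.
At P = 130: D = 358.5, S = 427.5.
Surplus = 427.5 − 358.5 = 69.

Surplus = 69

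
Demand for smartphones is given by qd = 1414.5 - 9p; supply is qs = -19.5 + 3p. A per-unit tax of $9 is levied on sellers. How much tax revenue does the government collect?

Pre-tax equilibrium: p* = 119.5, q* = 339.
Tax on sellers shifts supply to qs = -19.5 + 3(p − 9) = -46.5 + 3p.
1414.5 - 9p = -46.5 + 3p gives buyer price pb = 121.75; sellers receive ps = 121.75 − 9 = 112.75.
New quantity: q = 1414.5 − 9(121.75) = 318.75.
Revenue = 9 × 318.75 = 2868.75.

Tax revenue = 2868.75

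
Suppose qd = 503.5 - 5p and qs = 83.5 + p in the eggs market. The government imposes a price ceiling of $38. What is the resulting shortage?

Equilibrium price would be p* = 70, so the ceiling at 38 binds.
At p = 38: qd = 503.5 − 5(38) = 313.5, qs = 83.5 + 1(38) = 121.5.
Shortage = 313.5 − 121.5 = 192.

Shortage = 192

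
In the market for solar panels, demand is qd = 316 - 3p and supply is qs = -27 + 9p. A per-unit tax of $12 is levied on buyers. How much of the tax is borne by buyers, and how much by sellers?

Buyers bear $9, sellers bear $3

Pre-tax equilibrium: p* = 343/12, q* = 230.25.
Tax on buyers shifts demand to qd = 316 − 3(p + 12) = 280 - 3p.
280 - 3p = -27 + 9p gives seller price ps = 307/12; buyers pay pb = 307/12 + 12 = 451/12.
New quantity: q = 316 − 3(451/12) = 203.25.
Buyer burden = 451/12 − 343/12 = 9; seller burden = 343/12 − 307/12 = 3.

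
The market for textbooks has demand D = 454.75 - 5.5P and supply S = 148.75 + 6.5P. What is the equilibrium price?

P* = 25.5

Set D = S: 454.75 - 5.5P = 148.75 + 6.5P.
306 = 12P, so P* = 25.5.
Q* = 454.75 − 5.5(25.5) = 314.5.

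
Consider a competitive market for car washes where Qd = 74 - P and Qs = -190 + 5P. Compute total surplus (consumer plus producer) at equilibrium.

Equilibrium: 74 - P = -190 + 5P gives P* = 44, Q* = 30.
Demand choke price: P = 74; supply starts at P = 38.
CS = ½(74 − 44)(30) = 450; PS = ½(44 − 38)(30) = 90.

Total surplus = 540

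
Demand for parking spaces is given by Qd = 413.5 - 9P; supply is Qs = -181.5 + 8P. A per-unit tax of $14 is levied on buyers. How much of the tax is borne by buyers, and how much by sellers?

Pre-tax equilibrium: P* = 35, Q* = 98.5.
Tax on buyers shifts demand to Qd = 413.5 − 9(P + 14) = 287.5 - 9P.
287.5 - 9P = -181.5 + 8P gives seller price Ps = 469/17; buyers pay Pb = 469/17 + 14 = 707/17.
New quantity: Q = 413.5 − 9(707/17) = 1333/34.
Buyer burden = 707/17 − 35 = 112/17; seller burden = 35 − 469/17 = 126/17.

Buyers bear 112/17, sellers bear 126/17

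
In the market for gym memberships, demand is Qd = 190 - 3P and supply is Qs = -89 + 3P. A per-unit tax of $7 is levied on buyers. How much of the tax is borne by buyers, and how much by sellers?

Buyers bear $3.5, sellers bear $3.5

Pre-tax equilibrium: P* = 46.5, Q* = 50.5.
Tax on buyers shifts demand to Qd = 190 − 3(P + 7) = 169 - 3P.
169 - 3P = -89 + 3P gives seller price Ps = 43; buyers pay Pb = 43 + 7 = 50.
New quantity: Q = 190 − 3(50) = 40.
Buyer burden = 50 − 46.5 = 3.5; seller burden = 46.5 − 43 = 3.5.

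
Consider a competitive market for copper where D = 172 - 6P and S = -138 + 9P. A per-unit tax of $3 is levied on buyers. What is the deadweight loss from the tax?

Pre-tax equilibrium: P* = 62/3, Q* = 48.
Tax on buyers shifts demand to D = 172 − 6(P + 3) = 154 - 6P.
154 - 6P = -138 + 9P gives seller price Ps = 292/15; buyers pay Pb = 292/15 + 3 = 337/15.
New quantity: Q = 172 − 6(337/15) = 37.2.
DWL = ½ × 3 × (48 − 37.2) = 16.2.

Deadweight loss = 16.2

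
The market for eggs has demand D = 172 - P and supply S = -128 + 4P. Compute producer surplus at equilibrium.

Producer surplus = 1568

Equilibrium: 172 - P = -128 + 4P gives P* = 60, Q* = 112.
Supply starts at P = 32 (where S = 0).
PS = ½(60 − 32)(112) = 1568.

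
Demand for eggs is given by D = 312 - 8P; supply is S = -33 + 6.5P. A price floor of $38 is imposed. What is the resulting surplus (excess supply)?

Surplus = 206

Equilibrium price would be P* = 690/29, so the floor at 38 binds.
At P = 38: D = 8, S = 214.
Surplus = 214 − 8 = 206.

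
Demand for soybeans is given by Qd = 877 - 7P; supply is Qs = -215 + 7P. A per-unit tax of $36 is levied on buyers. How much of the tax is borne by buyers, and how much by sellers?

Pre-tax equilibrium: P* = 78, Q* = 331.
Tax on buyers shifts demand to Qd = 877 − 7(P + 36) = 625 - 7P.
625 - 7P = -215 + 7P gives seller price Ps = 60; buyers pay Pb = 60 + 36 = 96.
New quantity: Q = 877 − 7(96) = 205.
Buyer burden = 96 − 78 = 18; seller burden = 78 − 60 = 18.

Buyers bear $18, sellers bear $18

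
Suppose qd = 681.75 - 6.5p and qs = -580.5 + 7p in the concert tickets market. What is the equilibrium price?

Set qd = qs: 681.75 - 6.5p = -580.5 + 7p.
1262.25 = 13.5p, so p* = 93.5.
q* = 681.75 − 6.5(93.5) = 74.

p* = 93.5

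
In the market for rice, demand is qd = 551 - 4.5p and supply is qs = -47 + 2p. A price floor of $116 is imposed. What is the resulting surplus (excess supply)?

Equilibrium price would be p* = 92, so the floor at 116 binds.
At p = 116: qd = 29, qs = 185.
Surplus = 185 − 29 = 156.

Surplus = 156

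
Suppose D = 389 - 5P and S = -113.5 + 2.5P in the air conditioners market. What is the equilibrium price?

P* = 67

Set D = S: 389 - 5P = -113.5 + 2.5P.
502.5 = 7.5P, so P* = 67.
Q* = 389 − 5(67) = 54.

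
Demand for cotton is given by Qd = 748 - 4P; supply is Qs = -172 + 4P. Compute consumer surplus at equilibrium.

Consumer surplus = 10368

Equilibrium: 748 - 4P = -172 + 4P gives P* = 115, Q* = 288.
Demand choke price (Qd = 0): P = 187.
CS = ½(187 − 115)(288) = 10368.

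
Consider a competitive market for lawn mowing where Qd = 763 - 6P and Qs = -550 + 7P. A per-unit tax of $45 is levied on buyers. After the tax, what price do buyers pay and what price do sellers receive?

Pre-tax equilibrium: P* = 101, Q* = 157.
Tax on buyers shifts demand to Qd = 763 − 6(P + 45) = 493 - 6P.
493 - 6P = -550 + 7P gives seller price Ps = 1043/13; buyers pay Pb = 1043/13 + 45 = 1628/13.
New quantity: Q = 763 − 6(1628/13) = 151/13.

Buyers pay 1628/13, sellers receive 1043/13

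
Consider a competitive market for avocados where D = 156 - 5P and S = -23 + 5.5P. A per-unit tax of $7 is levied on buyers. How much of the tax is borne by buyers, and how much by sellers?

Pre-tax equilibrium: P* = 358/21, Q* = 1486/21.
Tax on buyers shifts demand to D = 156 − 5(P + 7) = 121 - 5P.
121 - 5P = -23 + 5.5P gives seller price Ps = 96/7; buyers pay Pb = 96/7 + 7 = 145/7.
New quantity: Q = 156 − 5(145/7) = 367/7.
Buyer burden = 145/7 − 358/21 = 11/3; seller burden = 358/21 − 96/7 = 10/3.

Buyers bear 11/3, sellers bear 10/3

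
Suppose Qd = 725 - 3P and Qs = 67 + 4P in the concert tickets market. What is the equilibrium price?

P* = 94

Set Qd = Qs: 725 - 3P = 67 + 4P.
658 = 7P, so P* = 94.
Q* = 725 − 3(94) = 443.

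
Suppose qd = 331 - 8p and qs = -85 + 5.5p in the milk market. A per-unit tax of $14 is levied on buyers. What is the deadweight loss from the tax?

Pre-tax equilibrium: p* = 832/27, q* = 2281/27.
Tax on buyers shifts demand to qd = 331 − 8(p + 14) = 219 - 8p.
219 - 8p = -85 + 5.5p gives seller price ps = 608/27; buyers pay pb = 608/27 + 14 = 986/27.
New quantity: q = 331 − 8(986/27) = 1049/27.
DWL = ½ × 14 × (2281/27 − 1049/27) = 8624/27.

Deadweight loss = 8624/27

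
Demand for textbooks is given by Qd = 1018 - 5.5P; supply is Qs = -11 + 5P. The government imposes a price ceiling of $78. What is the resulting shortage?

Equilibrium price would be P* = 98, so the ceiling at 78 binds.
At P = 78: Qd = 1018 − 5.5(78) = 589, Qs = -11 + 5(78) = 379.
Shortage = 589 − 379 = 210.

Shortage = 210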